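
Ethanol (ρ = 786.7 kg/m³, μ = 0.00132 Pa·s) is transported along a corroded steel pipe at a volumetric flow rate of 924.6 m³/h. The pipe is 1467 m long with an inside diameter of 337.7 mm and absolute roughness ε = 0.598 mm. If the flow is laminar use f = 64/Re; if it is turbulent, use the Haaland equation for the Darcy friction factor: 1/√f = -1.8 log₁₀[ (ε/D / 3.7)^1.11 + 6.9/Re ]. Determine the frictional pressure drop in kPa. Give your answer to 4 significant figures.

Q = 924.6 m³/h = 924.6/3600 = 0.2568 m³/s.
Cross-sectional area A = πD²/4 = π(0.3377)²/4 = 0.08957 m²; mean velocity V = Q/A = 0.2568/0.08957 = 2.867 m/s.
Reynolds number Re = ρVD/μ = 786.7 · 2.867 · 0.3377 / 0.00132 = 5.771e+05.
Re > 4000 → turbulent. Relative roughness ε/D = 0.000598/0.3377 = 0.00177. Haaland: 1/√f = -1.8 log₁₀[(0.00177/3.7)^1.11 + 6.9/5.771e+05] = -1.8 log₁₀[0.000206 + 1.2e-05] = 6.589, so f = 0.02303.
Darcy-Weisbach: ΔP = f(L/D)(ρV²/2) = 0.02303·(1467/0.3377)·(786.7·2.867²/2) = 0.02303·4344·3234 = 3.236e+05 Pa.
ΔP = 3.236e+05 Pa = 323.6 kPa.

ΔP ≈ 323.6 kPa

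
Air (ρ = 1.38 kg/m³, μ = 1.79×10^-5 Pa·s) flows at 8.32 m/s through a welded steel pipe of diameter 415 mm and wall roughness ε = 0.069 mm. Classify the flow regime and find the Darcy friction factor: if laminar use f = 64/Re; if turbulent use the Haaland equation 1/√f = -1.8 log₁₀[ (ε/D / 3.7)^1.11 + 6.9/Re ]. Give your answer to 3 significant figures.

f ≈ 0.0160

Re = ρVD/μ = 1.38·8.32·0.415/1.79e-05 = 2.662e+05.
Re > 4000 → turbulent. ε/D = 6.9e-05/0.415 = 0.000166; Haaland: 1/√f = -1.8 log₁₀[1.49e-05 + 2.59e-05] = 7.9, so f = 0.01602.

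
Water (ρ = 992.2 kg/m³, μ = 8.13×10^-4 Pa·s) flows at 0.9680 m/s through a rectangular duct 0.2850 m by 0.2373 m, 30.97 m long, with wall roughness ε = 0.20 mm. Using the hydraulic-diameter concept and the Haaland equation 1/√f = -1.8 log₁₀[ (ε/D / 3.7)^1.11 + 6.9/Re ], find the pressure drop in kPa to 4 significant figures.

Hydraulic diameter D_h = 4A/P = 4·(0.285·0.2373)/(2·(0.285+0.2373)) = 0.2705/1.045 = 0.259 m.
Re = ρVD_h/μ = 992.2·0.968·0.259/0.000813 = 3.059e+05.
ε/D_h = 0.0002/0.259 = 0.000772; Haaland gives 1/√f = -1.8 log₁₀[8.22e-05+2.26e-05] = 7.164, so f = 0.01949.
ΔP = f(L/D_h)(ρV²/2) = 0.01949·30.97/0.259·464.9 = 1083 Pa.
ΔP = 1.083 kPa.

ΔP ≈ 1.083 kPa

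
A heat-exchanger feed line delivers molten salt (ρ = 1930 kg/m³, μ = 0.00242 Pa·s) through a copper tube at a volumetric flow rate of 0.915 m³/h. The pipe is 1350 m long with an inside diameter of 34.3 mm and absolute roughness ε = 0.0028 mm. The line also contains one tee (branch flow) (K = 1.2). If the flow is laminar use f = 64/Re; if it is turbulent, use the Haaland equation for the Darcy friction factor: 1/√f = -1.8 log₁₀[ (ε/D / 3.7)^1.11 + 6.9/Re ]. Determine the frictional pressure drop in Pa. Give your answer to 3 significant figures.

Q = 0.915 m³/h = 0.915/3600 = 0.0002542 m³/s.
Cross-sectional area A = πD²/4 = π(0.0343)²/4 = 0.000924 m²; mean velocity V = Q/A = 0.0002542/0.000924 = 0.2751 m/s.
Reynolds number Re = ρVD/μ = 1930 · 0.2751 · 0.0343 / 0.00242 = 7524.
Re > 4000 → turbulent. Relative roughness ε/D = 2.8e-06/0.0343 = 8.16e-05. Haaland: 1/√f = -1.8 log₁₀[(8.16e-05/3.7)^1.11 + 6.9/7524] = -1.8 log₁₀[6.78e-06 + 0.000917] = 5.462, so f = 0.03352.
Total minor-loss coefficient ΣK = 1·1.2 = 1.2.
ΔP = [f·L/D + ΣK]·(ρV²/2) = [0.03352·1350/0.0343 + 1.2]·(1930·0.2751²/2) = [1319 + 1.2]·73.01 = 9.641e+04 Pa.

ΔP ≈ 96400 Pa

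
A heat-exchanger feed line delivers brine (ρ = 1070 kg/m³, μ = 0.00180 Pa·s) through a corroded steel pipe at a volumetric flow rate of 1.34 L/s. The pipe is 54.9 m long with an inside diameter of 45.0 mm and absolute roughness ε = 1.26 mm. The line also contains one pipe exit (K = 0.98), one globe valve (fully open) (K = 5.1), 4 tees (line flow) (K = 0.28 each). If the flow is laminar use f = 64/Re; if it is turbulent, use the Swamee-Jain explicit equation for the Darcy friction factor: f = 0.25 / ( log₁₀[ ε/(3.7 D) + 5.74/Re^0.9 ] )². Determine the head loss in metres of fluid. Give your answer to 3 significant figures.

Q = 1.34 L/s = 1.34/1000 = 0.00134 m³/s.
Cross-sectional area A = πD²/4 = π(0.045)²/4 = 0.00159 m²; mean velocity V = Q/A = 0.00134/0.00159 = 0.8425 m/s.
Reynolds number Re = ρVD/μ = 1070 · 0.8425 · 0.045 / 0.0018 = 2.254e+04.
Re > 4000 → turbulent. Relative roughness ε/D = 0.00126/0.045 = 0.028. Swamee-Jain: f = 0.25/(log₁₀[0.028/3.7 + 5.74/2.254e+04^0.9])² = 0.25/(log₁₀[0.00757 + 0.000694])² = 0.25/(-2.083)² = 0.05762.
Total minor-loss coefficient ΣK = 1·0.98 + 1·5.1 + 4·0.28 = 7.2.
ΔP = [f·L/D + ΣK]·(ρV²/2) = [0.05762·54.9/0.045 + 7.2]·(1070·0.8425²/2) = [70.3 + 7.2]·379.8 = 2.943e+04 Pa.
Head loss h_f = ΔP/(ρg) = 2.943e+04/(1070·9.81) = 2.80 m.

h_f ≈ 2.80 m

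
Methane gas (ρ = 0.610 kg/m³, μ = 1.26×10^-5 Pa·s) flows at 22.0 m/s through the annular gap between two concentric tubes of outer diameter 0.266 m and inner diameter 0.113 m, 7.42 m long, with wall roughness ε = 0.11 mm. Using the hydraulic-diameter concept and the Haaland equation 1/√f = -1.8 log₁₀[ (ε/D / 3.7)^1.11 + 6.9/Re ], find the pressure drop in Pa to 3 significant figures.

Hydraulic diameter D_h = 4A/P = D_o - D_i = 0.266 - 0.113 = 0.153 m.
Re = ρVD_h/μ = 0.61·22·0.153/1.26e-05 = 1.63e+05.
ε/D_h = 0.00011/0.153 = 0.000719; Haaland gives 1/√f = -1.8 log₁₀[7.59e-05+4.23e-05] = 7.069, so f = 0.02001.
ΔP = f(L/D_h)(ρV²/2) = 0.02001·7.42/0.153·147.6 = 143.3 Pa.

ΔP ≈ 143 Pa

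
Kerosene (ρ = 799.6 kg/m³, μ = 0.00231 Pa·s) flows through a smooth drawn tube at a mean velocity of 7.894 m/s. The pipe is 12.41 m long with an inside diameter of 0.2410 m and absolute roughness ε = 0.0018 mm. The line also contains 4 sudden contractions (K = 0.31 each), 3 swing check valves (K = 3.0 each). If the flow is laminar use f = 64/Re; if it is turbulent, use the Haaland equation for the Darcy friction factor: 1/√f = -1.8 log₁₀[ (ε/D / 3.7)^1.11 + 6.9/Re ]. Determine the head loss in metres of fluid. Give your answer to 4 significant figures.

Reynolds number Re = ρVD/μ = 799.6 · 7.894 · 0.241 / 0.00231 = 6.585e+05.
Re > 4000 → turbulent. Relative roughness ε/D = 1.8e-06/0.241 = 7.47e-06. Haaland: 1/√f = -1.8 log₁₀[(7.47e-06/3.7)^1.11 + 6.9/6.585e+05] = -1.8 log₁₀[4.77e-07 + 1.05e-05] = 8.929, so f = 0.01254.
Total minor-loss coefficient ΣK = 4·0.31 + 3·3 = 10.2.
ΔP = [f·L/D + ΣK]·(ρV²/2) = [0.01254·12.41/0.241 + 10.2]·(799.6·7.894²/2) = [0.6459 + 10.2]·2.491e+04 = 2.712e+05 Pa.
Head loss h_f = ΔP/(ρg) = 2.712e+05/(799.6·9.81) = 34.57 m.

h_f ≈ 34.57 m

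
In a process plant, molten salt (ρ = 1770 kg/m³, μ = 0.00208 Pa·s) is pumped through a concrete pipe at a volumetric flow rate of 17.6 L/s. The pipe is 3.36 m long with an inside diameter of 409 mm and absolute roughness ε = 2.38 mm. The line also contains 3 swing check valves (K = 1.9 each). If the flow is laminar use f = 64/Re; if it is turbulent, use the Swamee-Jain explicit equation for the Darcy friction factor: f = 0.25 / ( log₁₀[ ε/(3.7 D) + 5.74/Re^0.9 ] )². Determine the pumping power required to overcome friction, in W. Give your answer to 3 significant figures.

P ≈ 1.67 W

Q = 17.6 L/s = 17.6/1000 = 0.0176 m³/s.
Cross-sectional area A = πD²/4 = π(0.409)²/4 = 0.1314 m²; mean velocity V = Q/A = 0.0176/0.1314 = 0.134 m/s.
Reynolds number Re = ρVD/μ = 1770 · 0.134 · 0.409 / 0.00208 = 4.662e+04.
Re > 4000 → turbulent. Relative roughness ε/D = 0.00238/0.409 = 0.00582. Swamee-Jain: f = 0.25/(log₁₀[0.00582/3.7 + 5.74/4.662e+04^0.9])² = 0.25/(log₁₀[0.00157 + 0.000361])² = 0.25/(-2.714)² = 0.03395.
Total minor-loss coefficient ΣK = 3·1.9 = 5.7.
ΔP = [f·L/D + ΣK]·(ρV²/2) = [0.03395·3.36/0.409 + 5.7]·(1770·0.134²/2) = [0.2789 + 5.7]·15.88 = 94.95 Pa.
Pumping power P = QΔP = 0.0176·94.95 = 1.671 W = 1.67 W.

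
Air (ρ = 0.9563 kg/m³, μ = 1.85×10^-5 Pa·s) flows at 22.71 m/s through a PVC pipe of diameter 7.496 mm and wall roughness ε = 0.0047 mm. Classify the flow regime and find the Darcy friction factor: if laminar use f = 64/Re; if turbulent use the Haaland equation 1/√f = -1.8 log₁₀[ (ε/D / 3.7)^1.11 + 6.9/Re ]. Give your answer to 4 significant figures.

f ≈ 0.03273

Re = ρVD/μ = 0.9563·22.71·0.007496/1.85e-05 = 8800.
Re > 4000 → turbulent. ε/D = 4.7e-06/0.007496 = 0.000627; Haaland: 1/√f = -1.8 log₁₀[6.52e-05 + 0.000784] = 5.528, so f = 0.03273.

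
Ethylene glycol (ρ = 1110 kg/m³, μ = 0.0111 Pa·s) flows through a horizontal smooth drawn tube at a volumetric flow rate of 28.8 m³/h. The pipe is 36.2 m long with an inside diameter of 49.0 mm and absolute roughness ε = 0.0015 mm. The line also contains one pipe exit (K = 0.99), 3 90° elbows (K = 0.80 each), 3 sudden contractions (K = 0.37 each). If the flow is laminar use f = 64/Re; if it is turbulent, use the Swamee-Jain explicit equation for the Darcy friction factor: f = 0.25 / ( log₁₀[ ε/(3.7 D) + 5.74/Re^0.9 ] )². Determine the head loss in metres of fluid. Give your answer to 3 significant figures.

h_f ≈ 21.5 m

Q = 28.8 m³/h = 28.8/3600 = 0.008 m³/s.
Cross-sectional area A = πD²/4 = π(0.049)²/4 = 0.001886 m²; mean velocity V = Q/A = 0.008/0.001886 = 4.242 m/s.
Reynolds number Re = ρVD/μ = 1110 · 4.242 · 0.049 / 0.0111 = 2.079e+04.
Re > 4000 → turbulent. Relative roughness ε/D = 1.5e-06/0.049 = 3.06e-05. Swamee-Jain: f = 0.25/(log₁₀[3.06e-05/3.7 + 5.74/2.079e+04^0.9])² = 0.25/(log₁₀[8.27e-06 + 0.000746])² = 0.25/(-3.122)² = 0.02564.
Total minor-loss coefficient ΣK = 1·0.99 + 3·0.8 + 3·0.37 = 4.5.
ΔP = [f·L/D + ΣK]·(ρV²/2) = [0.02564·36.2/0.049 + 4.5]·(1110·4.242²/2) = [18.95 + 4.5]·9989 = 2.342e+05 Pa.
Head loss h_f = ΔP/(ρg) = 2.342e+05/(1110·9.81) = 21.5 m.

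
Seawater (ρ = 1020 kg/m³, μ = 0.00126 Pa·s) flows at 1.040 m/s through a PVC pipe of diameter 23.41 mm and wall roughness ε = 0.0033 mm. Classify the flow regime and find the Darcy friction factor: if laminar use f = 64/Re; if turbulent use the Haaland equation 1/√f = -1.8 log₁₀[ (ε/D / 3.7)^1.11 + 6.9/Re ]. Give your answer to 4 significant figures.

f ≈ 0.02607

Re = ρVD/μ = 1020·1.04·0.02341/0.00126 = 1.971e+04.
Re > 4000 → turbulent. ε/D = 3.3e-06/0.02341 = 0.000141; Haaland: 1/√f = -1.8 log₁₀[1.24e-05 + 0.00035] = 6.193, so f = 0.02607.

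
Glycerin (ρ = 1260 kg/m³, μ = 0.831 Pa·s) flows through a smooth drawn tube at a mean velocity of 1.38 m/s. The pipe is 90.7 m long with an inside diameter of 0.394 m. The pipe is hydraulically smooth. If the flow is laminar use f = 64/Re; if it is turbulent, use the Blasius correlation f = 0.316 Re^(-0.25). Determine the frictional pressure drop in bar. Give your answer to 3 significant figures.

ΔP ≈ 0.214 bar

Reynolds number Re = ρVD/μ = 1260 · 1.38 · 0.394 / 0.831 = 824.4.
Re < 2300 → laminar flow, so f = 64/Re = 64/824.4 = 0.07763 (the turbulent correlation is not needed).
Darcy-Weisbach: ΔP = f(L/D)(ρV²/2) = 0.07763·(90.7/0.394)·(1260·1.38²/2) = 0.07763·230.2·1200 = 2.144e+04 Pa.
ΔP = 2.144e+04 Pa = 0.214 bar.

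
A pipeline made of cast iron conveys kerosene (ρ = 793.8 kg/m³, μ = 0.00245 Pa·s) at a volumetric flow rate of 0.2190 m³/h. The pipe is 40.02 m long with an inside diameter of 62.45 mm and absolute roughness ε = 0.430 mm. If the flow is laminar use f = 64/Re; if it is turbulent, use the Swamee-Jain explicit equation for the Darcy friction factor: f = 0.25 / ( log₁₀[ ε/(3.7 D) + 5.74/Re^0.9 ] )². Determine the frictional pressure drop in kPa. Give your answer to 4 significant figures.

ΔP ≈ 0.01598 kPa

Q = 0.2190 m³/h = 0.2190/3600 = 6.083e-05 m³/s.
Cross-sectional area A = πD²/4 = π(0.06245)²/4 = 0.003063 m²; mean velocity V = Q/A = 6.083e-05/0.003063 = 0.01986 m/s.
Reynolds number Re = ρVD/μ = 793.8 · 0.01986 · 0.06245 / 0.00245 = 401.9.
Re < 2300 → laminar flow, so f = 64/Re = 64/401.9 = 0.1593 (the turbulent correlation is not needed).
Darcy-Weisbach: ΔP = f(L/D)(ρV²/2) = 0.1593·(40.02/0.06245)·(793.8·0.01986²/2) = 0.1593·640.8·0.1566 = 15.98 Pa.
ΔP = 15.98 Pa = 0.01598 kPa.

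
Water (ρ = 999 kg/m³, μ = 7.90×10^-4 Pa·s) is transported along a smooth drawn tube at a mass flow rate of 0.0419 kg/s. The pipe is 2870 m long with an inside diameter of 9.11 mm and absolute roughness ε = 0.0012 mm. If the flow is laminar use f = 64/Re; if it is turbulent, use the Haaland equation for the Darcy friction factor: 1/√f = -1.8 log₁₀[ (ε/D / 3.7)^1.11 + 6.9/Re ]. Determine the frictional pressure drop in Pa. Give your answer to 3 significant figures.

A = πD²/4 = π(0.00911)²/4 = 6.518e-05 m²; mean velocity V = ṁ/(ρA) = 0.0419/(999 · 6.518e-05) = 0.6435 m/s.
Reynolds number Re = ρVD/μ = 999 · 0.6435 · 0.00911 / 0.00079 = 7413.
Re > 4000 → turbulent. Relative roughness ε/D = 1.2e-06/0.00911 = 0.000132. Haaland: 1/√f = -1.8 log₁₀[(0.000132/3.7)^1.11 + 6.9/7413] = -1.8 log₁₀[1.15e-05 + 0.000931] = 5.446, so f = 0.03371.
Darcy-Weisbach: ΔP = f(L/D)(ρV²/2) = 0.03371·(2870/0.00911)·(999·0.6435²/2) = 0.03371·3.15e+05·206.8 = 2.196e+06 Pa.

ΔP ≈ 2.20×10^6 Pa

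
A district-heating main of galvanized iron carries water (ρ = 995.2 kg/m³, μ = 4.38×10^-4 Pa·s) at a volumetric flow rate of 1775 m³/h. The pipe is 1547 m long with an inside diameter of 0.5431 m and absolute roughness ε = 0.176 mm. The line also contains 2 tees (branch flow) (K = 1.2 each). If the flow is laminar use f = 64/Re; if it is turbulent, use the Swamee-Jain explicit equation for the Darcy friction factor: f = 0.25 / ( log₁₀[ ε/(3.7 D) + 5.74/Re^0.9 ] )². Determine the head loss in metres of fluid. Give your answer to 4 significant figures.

Q = 1775 m³/h = 1775/3600 = 0.4931 m³/s.
Cross-sectional area A = πD²/4 = π(0.5431)²/4 = 0.2317 m²; mean velocity V = Q/A = 0.4931/0.2317 = 2.128 m/s.
Reynolds number Re = ρVD/μ = 995.2 · 2.128 · 0.5431 / 0.000438 = 2.626e+06.
Re > 4000 → turbulent. Relative roughness ε/D = 0.000176/0.5431 = 0.000324. Swamee-Jain: f = 0.25/(log₁₀[0.000324/3.7 + 5.74/2.626e+06^0.9])² = 0.25/(log₁₀[8.76e-05 + 9.58e-06])² = 0.25/(-4.012)² = 0.01553.
Total minor-loss coefficient ΣK = 2·1.2 = 2.4.
ΔP = [f·L/D + ΣK]·(ρV²/2) = [0.01553·1547/0.5431 + 2.4]·(995.2·2.128²/2) = [44.23 + 2.4]·2254 = 1.051e+05 Pa.
Head loss h_f = ΔP/(ρg) = 1.051e+05/(995.2·9.81) = 10.77 m.

h_f ≈ 10.77 m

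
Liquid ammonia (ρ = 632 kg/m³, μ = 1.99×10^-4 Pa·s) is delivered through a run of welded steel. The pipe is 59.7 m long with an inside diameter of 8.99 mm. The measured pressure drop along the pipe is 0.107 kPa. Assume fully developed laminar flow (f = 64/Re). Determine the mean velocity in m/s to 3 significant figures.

For laminar flow, f = 64/Re with Re = ρVD/μ, so Darcy-Weisbach reduces to ΔP = 32μLV/D². Solving for V: V = ΔP·D²/(32μL) = 107·(0.00899)²/(32·0.000199·59.7) = 0.02275 m/s.
Check: Re = ρVD/μ = 632·0.02275·0.00899/0.000199 = 649.5 < 2300, so the laminar assumption holds.

V ≈ 0.0227 m/s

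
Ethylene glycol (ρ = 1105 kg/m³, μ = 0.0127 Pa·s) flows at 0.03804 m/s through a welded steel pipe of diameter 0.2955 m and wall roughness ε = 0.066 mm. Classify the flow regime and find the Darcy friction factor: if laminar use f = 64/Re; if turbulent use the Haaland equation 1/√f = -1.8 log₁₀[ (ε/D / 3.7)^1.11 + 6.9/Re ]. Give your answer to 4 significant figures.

Re = ρVD/μ = 1105·0.03804·0.2955/0.0127 = 978.
Re < 2300 → laminar, so f = 64/Re = 0.06544 (roughness is irrelevant in laminar flow).

f ≈ 0.06544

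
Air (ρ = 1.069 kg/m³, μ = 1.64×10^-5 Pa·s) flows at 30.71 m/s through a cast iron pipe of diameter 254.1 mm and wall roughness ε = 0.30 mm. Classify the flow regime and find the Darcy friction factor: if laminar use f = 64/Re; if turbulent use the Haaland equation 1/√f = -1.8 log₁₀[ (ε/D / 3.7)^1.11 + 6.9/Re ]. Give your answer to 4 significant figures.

f ≈ 0.02095

Re = ρVD/μ = 1.069·30.71·0.2541/1.64e-05 = 5.086e+05.
Re > 4000 → turbulent. ε/D = 0.0003/0.2541 = 0.00118; Haaland: 1/√f = -1.8 log₁₀[0.000132 + 1.36e-05] = 6.909, so f = 0.02095.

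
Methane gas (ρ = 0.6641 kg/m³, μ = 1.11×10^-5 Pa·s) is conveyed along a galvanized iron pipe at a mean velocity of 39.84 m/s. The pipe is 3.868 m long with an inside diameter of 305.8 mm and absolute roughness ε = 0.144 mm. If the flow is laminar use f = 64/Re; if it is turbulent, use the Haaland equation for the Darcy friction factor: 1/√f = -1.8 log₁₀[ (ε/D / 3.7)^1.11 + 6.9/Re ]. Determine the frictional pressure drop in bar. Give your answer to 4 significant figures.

ΔP ≈ 0.001142 bar

Reynolds number Re = ρVD/μ = 0.6641 · 39.84 · 0.3058 / 1.11e-05 = 7.289e+05.
Re > 4000 → turbulent. Relative roughness ε/D = 0.000144/0.3058 = 0.000471. Haaland: 1/√f = -1.8 log₁₀[(0.000471/3.7)^1.11 + 6.9/7.289e+05] = -1.8 log₁₀[4.75e-05 + 9.47e-06] = 7.641, so f = 0.01713.
Darcy-Weisbach: ΔP = f(L/D)(ρV²/2) = 0.01713·(3.868/0.3058)·(0.6641·39.84²/2) = 0.01713·12.65·527 = 114.2 Pa.
ΔP = 114.2 Pa = 0.001142 bar.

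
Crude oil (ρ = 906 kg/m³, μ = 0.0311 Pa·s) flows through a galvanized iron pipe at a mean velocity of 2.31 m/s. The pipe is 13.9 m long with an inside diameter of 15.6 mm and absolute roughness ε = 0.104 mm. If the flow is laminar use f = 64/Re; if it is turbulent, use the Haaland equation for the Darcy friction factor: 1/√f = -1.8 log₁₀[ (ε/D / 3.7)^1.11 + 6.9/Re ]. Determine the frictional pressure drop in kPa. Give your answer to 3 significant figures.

Reynolds number Re = ρVD/μ = 906 · 2.31 · 0.0156 / 0.0311 = 1050.
Re < 2300 → laminar flow, so f = 64/Re = 64/1050 = 0.06096 (the turbulent correlation is not needed).
Darcy-Weisbach: ΔP = f(L/D)(ρV²/2) = 0.06096·(13.9/0.0156)·(906·2.31²/2) = 0.06096·891·2417 = 1.313e+05 Pa.
ΔP = 1.313e+05 Pa = 131 kPa.

ΔP ≈ 131 kPa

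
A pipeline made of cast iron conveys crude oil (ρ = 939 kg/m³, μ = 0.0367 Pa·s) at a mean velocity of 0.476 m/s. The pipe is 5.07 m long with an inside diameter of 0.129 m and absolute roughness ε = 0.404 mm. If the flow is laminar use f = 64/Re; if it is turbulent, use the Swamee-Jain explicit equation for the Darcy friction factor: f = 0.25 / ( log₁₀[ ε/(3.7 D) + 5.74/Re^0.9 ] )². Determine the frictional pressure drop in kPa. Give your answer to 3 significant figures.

ΔP ≈ 0.170 kPa

Reynolds number Re = ρVD/μ = 939 · 0.476 · 0.129 / 0.0367 = 1571.
Re < 2300 → laminar flow, so f = 64/Re = 64/1571 = 0.04074 (the turbulent correlation is not needed).
Darcy-Weisbach: ΔP = f(L/D)(ρV²/2) = 0.04074·(5.07/0.129)·(939·0.476²/2) = 0.04074·39.3·106.4 = 170.3 Pa.
ΔP = 170.3 Pa = 0.170 kPa.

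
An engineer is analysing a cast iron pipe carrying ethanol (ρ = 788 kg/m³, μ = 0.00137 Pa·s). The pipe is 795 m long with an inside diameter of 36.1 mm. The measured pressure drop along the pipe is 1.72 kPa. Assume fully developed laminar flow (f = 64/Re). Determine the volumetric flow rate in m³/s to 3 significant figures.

Q ≈ 6.58×10^-5 m³/s

For laminar flow, f = 64/Re with Re = ρVD/μ, so Darcy-Weisbach reduces to ΔP = 32μLV/D². Solving for V: V = ΔP·D²/(32μL) = 1720·(0.0361)²/(32·0.00137·795) = 0.06431 m/s.
Check: Re = ρVD/μ = 788·0.06431·0.0361/0.00137 = 1335 < 2300, so the laminar assumption holds.
Q = V·A = 0.06431·(π/4·0.0361²) = 6.583e-05 m³/s = 6.58×10^-5 m³/s.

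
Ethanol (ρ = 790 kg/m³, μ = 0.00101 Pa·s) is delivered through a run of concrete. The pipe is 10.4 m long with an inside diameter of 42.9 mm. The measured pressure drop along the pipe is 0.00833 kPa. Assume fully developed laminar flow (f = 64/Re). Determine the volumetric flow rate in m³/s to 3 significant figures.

Q ≈ 6.59×10^-5 m³/s

For laminar flow, f = 64/Re with Re = ρVD/μ, so Darcy-Weisbach reduces to ΔP = 32μLV/D². Solving for V: V = ΔP·D²/(32μL) = 8.33·(0.0429)²/(32·0.00101·10.4) = 0.04561 m/s.
Check: Re = ρVD/μ = 790·0.04561·0.0429/0.00101 = 1530 < 2300, so the laminar assumption holds.
Q = V·A = 0.04561·(π/4·0.0429²) = 6.593e-05 m³/s = 6.59×10^-5 m³/s.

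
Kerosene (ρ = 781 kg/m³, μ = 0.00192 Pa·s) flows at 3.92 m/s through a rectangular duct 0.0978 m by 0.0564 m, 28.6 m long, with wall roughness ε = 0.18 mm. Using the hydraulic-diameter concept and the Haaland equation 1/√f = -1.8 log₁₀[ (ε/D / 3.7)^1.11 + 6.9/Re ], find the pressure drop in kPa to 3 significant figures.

ΔP ≈ 62.7 kPa

Hydraulic diameter D_h = 4A/P = 4·(0.0978·0.0564)/(2·(0.0978+0.0564)) = 0.02206/0.3084 = 0.07154 m.
Re = ρVD_h/μ = 781·3.92·0.07154/0.00192 = 1.141e+05.
ε/D_h = 0.00018/0.07154 = 0.00252; Haaland gives 1/√f = -1.8 log₁₀[0.000305+6.05e-05] = 6.187, so f = 0.02612.
ΔP = f(L/D_h)(ρV²/2) = 0.02612·28.6/0.07154·6001 = 6.266e+04 Pa.
ΔP = 62.7 kPa.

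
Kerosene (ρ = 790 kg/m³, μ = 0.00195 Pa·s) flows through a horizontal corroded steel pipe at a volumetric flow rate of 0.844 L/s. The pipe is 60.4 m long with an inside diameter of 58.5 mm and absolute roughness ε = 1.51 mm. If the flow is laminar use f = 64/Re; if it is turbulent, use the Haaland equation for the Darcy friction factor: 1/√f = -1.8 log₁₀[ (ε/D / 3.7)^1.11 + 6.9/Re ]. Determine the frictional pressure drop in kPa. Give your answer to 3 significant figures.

ΔP ≈ 2.34 kPa

Q = 0.844 L/s = 0.844/1000 = 0.000844 m³/s.
Cross-sectional area A = πD²/4 = π(0.0585)²/4 = 0.002688 m²; mean velocity V = Q/A = 0.000844/0.002688 = 0.314 m/s.
Reynolds number Re = ρVD/μ = 790 · 0.314 · 0.0585 / 0.00195 = 7442.
Re > 4000 → turbulent. Relative roughness ε/D = 0.00151/0.0585 = 0.0258. Haaland: 1/√f = -1.8 log₁₀[(0.0258/3.7)^1.11 + 6.9/7442] = -1.8 log₁₀[0.00404 + 0.000927] = 4.147, so f = 0.05815.
Darcy-Weisbach: ΔP = f(L/D)(ρV²/2) = 0.05815·(60.4/0.0585)·(790·0.314²/2) = 0.05815·1032·38.95 = 2338 Pa.
ΔP = 2338 Pa = 2.34 kPa.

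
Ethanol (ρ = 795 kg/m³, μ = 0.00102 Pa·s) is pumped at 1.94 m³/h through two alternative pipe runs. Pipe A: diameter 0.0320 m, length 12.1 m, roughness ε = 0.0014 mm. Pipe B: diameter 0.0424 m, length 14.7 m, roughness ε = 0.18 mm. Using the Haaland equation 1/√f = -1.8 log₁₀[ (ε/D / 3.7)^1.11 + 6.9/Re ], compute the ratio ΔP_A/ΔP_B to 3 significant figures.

Pipe A: V = Q/A = 0.0005389/0.0008042 = 0.6701 m/s; Re = 1.671e+04; ε/D = 4.37e-05; Haaland → f = 0.02701; ΔP_A = f(L/D)(ρV²/2) = 1822 Pa.
Pipe B: V = Q/A = 0.0005389/0.001412 = 0.3817 m/s; Re = 1.261e+04; ε/D = 0.00425; Haaland → f = 0.03518; ΔP_B = f(L/D)(ρV²/2) = 706.3 Pa.
ΔP_A/ΔP_B = 1822/706.3 = 2.58.

ΔP_A/ΔP_B ≈ 2.58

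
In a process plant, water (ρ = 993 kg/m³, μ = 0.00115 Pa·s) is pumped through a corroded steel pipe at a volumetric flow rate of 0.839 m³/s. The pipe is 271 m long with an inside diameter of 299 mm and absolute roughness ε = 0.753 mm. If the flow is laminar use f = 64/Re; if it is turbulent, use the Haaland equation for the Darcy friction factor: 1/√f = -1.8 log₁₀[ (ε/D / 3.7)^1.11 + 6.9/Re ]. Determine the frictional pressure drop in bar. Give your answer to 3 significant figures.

Cross-sectional area A = πD²/4 = π(0.299)²/4 = 0.07022 m²; mean velocity V = Q/A = 0.839/0.07022 = 11.95 m/s.
Reynolds number Re = ρVD/μ = 993 · 11.95 · 0.299 / 0.00115 = 3.085e+06.
Re > 4000 → turbulent. Relative roughness ε/D = 0.000753/0.299 = 0.00252. Haaland: 1/√f = -1.8 log₁₀[(0.00252/3.7)^1.11 + 6.9/3.085e+06] = -1.8 log₁₀[0.000305 + 2.24e-06] = 6.322, so f = 0.02502.
Darcy-Weisbach: ΔP = f(L/D)(ρV²/2) = 0.02502·(271/0.299)·(993·11.95²/2) = 0.02502·906.4·7.089e+04 = 1.608e+06 Pa.
ΔP = 1.608e+06 Pa = 16.1 bar.

ΔP ≈ 16.1 bar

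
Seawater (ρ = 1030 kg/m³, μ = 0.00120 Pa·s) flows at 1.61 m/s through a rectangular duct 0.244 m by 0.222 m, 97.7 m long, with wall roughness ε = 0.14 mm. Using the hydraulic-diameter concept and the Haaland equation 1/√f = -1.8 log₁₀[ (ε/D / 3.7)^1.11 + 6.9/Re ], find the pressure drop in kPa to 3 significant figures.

ΔP ≈ 10.4 kPa

Hydraulic diameter D_h = 4A/P = 4·(0.244·0.222)/(2·(0.244+0.222)) = 0.2167/0.932 = 0.2325 m.
Re = ρVD_h/μ = 1030·1.61·0.2325/0.0012 = 3.213e+05.
ε/D_h = 0.00014/0.2325 = 0.000602; Haaland gives 1/√f = -1.8 log₁₀[6.23e-05+2.15e-05] = 7.338, so f = 0.01857.
ΔP = f(L/D_h)(ρV²/2) = 0.01857·97.7/0.2325·1335 = 1.042e+04 Pa.
ΔP = 10.4 kPa.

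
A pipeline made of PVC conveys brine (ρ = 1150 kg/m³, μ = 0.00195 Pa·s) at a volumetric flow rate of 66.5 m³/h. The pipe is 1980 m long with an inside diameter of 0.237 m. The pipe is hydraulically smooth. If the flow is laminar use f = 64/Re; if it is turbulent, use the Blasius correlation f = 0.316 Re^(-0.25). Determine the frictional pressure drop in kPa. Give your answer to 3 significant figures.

Q = 66.5 m³/h = 66.5/3600 = 0.01847 m³/s.
Cross-sectional area A = πD²/4 = π(0.237)²/4 = 0.04412 m²; mean velocity V = Q/A = 0.01847/0.04412 = 0.4187 m/s.
Reynolds number Re = ρVD/μ = 1150 · 0.4187 · 0.237 / 0.00195 = 5.853e+04.
Re > 4000 → turbulent. Smooth-pipe (Blasius): f = 0.316 Re^(-0.25) = 0.316/(5.853e+04)^0.25 = 0.02032.
Darcy-Weisbach: ΔP = f(L/D)(ρV²/2) = 0.02032·(1980/0.237)·(1150·0.4187²/2) = 0.02032·8354·100.8 = 1.711e+04 Pa.
ΔP = 1.711e+04 Pa = 17.1 kPa.

ΔP ≈ 17.1 kPa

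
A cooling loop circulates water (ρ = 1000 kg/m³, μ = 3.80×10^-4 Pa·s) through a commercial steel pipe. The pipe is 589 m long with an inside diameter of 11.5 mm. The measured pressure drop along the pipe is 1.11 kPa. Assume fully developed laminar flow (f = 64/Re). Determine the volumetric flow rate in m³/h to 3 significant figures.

For laminar flow, f = 64/Re with Re = ρVD/μ, so Darcy-Weisbach reduces to ΔP = 32μLV/D². Solving for V: V = ΔP·D²/(32μL) = 1110·(0.0115)²/(32·0.00038·589) = 0.0205 m/s.
Check: Re = ρVD/μ = 1000·0.0205·0.0115/0.00038 = 620.3 < 2300, so the laminar assumption holds.
Q = V·A = 0.0205·(π/4·0.0115²) = 2.129e-06 m³/s = 0.00766 m³/h.

Q ≈ 0.00766 m³/h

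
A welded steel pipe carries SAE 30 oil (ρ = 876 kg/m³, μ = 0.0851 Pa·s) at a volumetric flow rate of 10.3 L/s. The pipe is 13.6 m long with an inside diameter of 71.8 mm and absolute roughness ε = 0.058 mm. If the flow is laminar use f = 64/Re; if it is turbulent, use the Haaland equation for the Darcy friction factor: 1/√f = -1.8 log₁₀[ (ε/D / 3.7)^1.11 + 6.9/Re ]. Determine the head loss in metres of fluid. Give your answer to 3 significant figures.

h_f ≈ 2.13 m

Q = 10.3 L/s = 10.3/1000 = 0.0103 m³/s.
Cross-sectional area A = πD²/4 = π(0.0718)²/4 = 0.004049 m²; mean velocity V = Q/A = 0.0103/0.004049 = 2.544 m/s.
Reynolds number Re = ρVD/μ = 876 · 2.544 · 0.0718 / 0.0851 = 1880.
Re < 2300 → laminar flow, so f = 64/Re = 64/1880 = 0.03404 (the turbulent correlation is not needed).
Darcy-Weisbach: ΔP = f(L/D)(ρV²/2) = 0.03404·(13.6/0.0718)·(876·2.544²/2) = 0.03404·189.4·2834 = 1.828e+04 Pa.
Head loss h_f = ΔP/(ρg) = 1.828e+04/(876·9.81) = 2.13 m.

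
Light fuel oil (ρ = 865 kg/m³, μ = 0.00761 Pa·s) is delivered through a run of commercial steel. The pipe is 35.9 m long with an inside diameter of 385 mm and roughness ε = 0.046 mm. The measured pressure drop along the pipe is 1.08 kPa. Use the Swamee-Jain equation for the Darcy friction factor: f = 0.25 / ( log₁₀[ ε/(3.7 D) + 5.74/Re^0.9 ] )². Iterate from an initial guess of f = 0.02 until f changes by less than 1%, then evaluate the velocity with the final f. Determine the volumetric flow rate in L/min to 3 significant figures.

Rearranging Darcy-Weisbach: V = √(2·ΔP·D/(f·L·ρ)). With ε/D = 4.6e-05/0.385 = 0.000119, iterate starting from f = 0.02:
  f = 0.02 → V = √(2·1080·0.385/(0.02·35.9·865)) = 1.157 m/s; Re = ρVD/μ = 5.064e+04; f → 0.02119
  f = 0.02119 → V = 1.124 m/s; Re = 4.92e+04; f → 0.02131
Converged (Δf/f < 1%). With the final f = 0.02131: V = √(2·1080·0.385/(0.02131·35.9·865)) = 1.121 m/s.
Q = V·A = 1.121·(π/4·0.385²) = 0.1305 m³/s = 7830 L/min.

Q ≈ 7830 L/min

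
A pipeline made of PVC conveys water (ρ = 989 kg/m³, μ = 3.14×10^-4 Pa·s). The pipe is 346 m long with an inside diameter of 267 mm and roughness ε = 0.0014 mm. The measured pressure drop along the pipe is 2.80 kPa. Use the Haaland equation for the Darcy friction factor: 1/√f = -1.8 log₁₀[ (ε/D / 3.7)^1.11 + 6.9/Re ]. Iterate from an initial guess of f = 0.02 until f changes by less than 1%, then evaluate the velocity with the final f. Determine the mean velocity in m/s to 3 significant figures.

Rearranging Darcy-Weisbach: V = √(2·ΔP·D/(f·L·ρ)). With ε/D = 1.4e-06/0.267 = 5.24e-06, iterate starting from f = 0.02:
  f = 0.02 → V = √(2·2800·0.267/(0.02·346·989)) = 0.4674 m/s; Re = ρVD/μ = 3.931e+05; f → 0.01369
  f = 0.01369 → V = 0.5649 m/s; Re = 4.751e+05; f → 0.01324
  f = 0.01324 → V = 0.5745 m/s; Re = 4.831e+05; f → 0.0132
Converged (Δf/f < 1%). With the final f = 0.0132: V = √(2·2800·0.267/(0.0132·346·989)) = 0.5753 m/s.

V ≈ 0.575 m/s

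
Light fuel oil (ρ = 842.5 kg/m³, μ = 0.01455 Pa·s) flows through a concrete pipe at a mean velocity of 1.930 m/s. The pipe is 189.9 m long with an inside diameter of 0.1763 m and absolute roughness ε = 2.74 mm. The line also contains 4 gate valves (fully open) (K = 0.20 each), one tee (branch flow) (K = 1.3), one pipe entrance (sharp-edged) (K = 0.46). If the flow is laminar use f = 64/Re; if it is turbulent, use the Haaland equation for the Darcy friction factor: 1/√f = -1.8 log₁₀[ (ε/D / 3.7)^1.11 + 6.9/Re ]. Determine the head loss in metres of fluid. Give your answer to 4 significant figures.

Reynolds number Re = ρVD/μ = 842.5 · 1.93 · 0.1763 / 0.0146 = 1.97e+04.
Re > 4000 → turbulent. Relative roughness ε/D = 0.00274/0.1763 = 0.0155. Haaland: 1/√f = -1.8 log₁₀[(0.0155/3.7)^1.11 + 6.9/1.97e+04] = -1.8 log₁₀[0.0023 + 0.00035] = 4.638, so f = 0.04649.
Total minor-loss coefficient ΣK = 4·0.2 + 1·1.3 + 1·0.46 = 2.56.
ΔP = [f·L/D + ΣK]·(ρV²/2) = [0.04649·189.9/0.1763 + 2.56]·(842.5·1.93²/2) = [50.08 + 2.56]·1569 = 8.259e+04 Pa.
Head loss h_f = ΔP/(ρg) = 8.259e+04/(842.5·9.81) = 9.993 m.

h_f ≈ 9.993 m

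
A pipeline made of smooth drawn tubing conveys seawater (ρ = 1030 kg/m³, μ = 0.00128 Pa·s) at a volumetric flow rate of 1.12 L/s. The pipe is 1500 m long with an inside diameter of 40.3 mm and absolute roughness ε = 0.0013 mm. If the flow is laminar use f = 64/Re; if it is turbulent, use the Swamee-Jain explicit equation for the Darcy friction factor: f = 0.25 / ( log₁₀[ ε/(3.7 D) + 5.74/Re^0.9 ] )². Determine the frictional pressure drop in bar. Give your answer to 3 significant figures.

ΔP ≈ 3.51 bar

Q = 1.12 L/s = 1.12/1000 = 0.00112 m³/s.
Cross-sectional area A = πD²/4 = π(0.0403)²/4 = 0.001276 m²; mean velocity V = Q/A = 0.00112/0.001276 = 0.878 m/s.
Reynolds number Re = ρVD/μ = 1030 · 0.878 · 0.0403 / 0.00128 = 2.847e+04.
Re > 4000 → turbulent. Relative roughness ε/D = 1.3e-06/0.0403 = 3.23e-05. Swamee-Jain: f = 0.25/(log₁₀[3.23e-05/3.7 + 5.74/2.847e+04^0.9])² = 0.25/(log₁₀[8.72e-06 + 0.000562])² = 0.25/(-3.243)² = 0.02376.
Darcy-Weisbach: ΔP = f(L/D)(ρV²/2) = 0.02376·(1500/0.0403)·(1030·0.878²/2) = 0.02376·3.722e+04·397 = 3.512e+05 Pa.
ΔP = 3.512e+05 Pa = 3.51 bar.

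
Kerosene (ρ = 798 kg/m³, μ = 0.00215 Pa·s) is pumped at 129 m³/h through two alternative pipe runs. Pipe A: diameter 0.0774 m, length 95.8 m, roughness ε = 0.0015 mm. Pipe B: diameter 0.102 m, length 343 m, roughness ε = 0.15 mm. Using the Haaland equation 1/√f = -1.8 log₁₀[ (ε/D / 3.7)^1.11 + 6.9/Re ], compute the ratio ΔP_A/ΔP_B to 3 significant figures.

ΔP_A/ΔP_B ≈ 0.748

Pipe A: V = Q/A = 0.03583/0.004705 = 7.616 m/s; Re = 2.188e+05; ε/D = 1.94e-05; Haaland → f = 0.01536; ΔP_A = f(L/D)(ρV²/2) = 4.4e+05 Pa.
Pipe B: V = Q/A = 0.03583/0.008171 = 4.385 m/s; Re = 1.66e+05; ε/D = 0.00147; Haaland → f = 0.02281; ΔP_B = f(L/D)(ρV²/2) = 5.885e+05 Pa.
ΔP_A/ΔP_B = 4.4e+05/5.885e+05 = 0.748.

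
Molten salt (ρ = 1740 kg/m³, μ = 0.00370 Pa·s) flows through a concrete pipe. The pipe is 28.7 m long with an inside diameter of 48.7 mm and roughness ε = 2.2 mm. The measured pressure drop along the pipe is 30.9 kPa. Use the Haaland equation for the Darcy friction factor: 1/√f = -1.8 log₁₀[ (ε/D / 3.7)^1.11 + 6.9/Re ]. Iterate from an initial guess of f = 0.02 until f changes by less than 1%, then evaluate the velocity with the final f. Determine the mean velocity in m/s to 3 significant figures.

Rearranging Darcy-Weisbach: V = √(2·ΔP·D/(f·L·ρ)). With ε/D = 0.0022/0.0487 = 0.0452, iterate starting from f = 0.02:
  f = 0.02 → V = √(2·3.09e+04·0.0487/(0.02·28.7·1740)) = 1.736 m/s; Re = ρVD/μ = 3.976e+04; f → 0.06907
  f = 0.06907 → V = 0.9341 m/s; Re = 2.139e+04; f → 0.06962
Converged (Δf/f < 1%). With the final f = 0.06962: V = √(2·3.09e+04·0.0487/(0.06962·28.7·1740)) = 0.9304 m/s.

V ≈ 0.930 m/s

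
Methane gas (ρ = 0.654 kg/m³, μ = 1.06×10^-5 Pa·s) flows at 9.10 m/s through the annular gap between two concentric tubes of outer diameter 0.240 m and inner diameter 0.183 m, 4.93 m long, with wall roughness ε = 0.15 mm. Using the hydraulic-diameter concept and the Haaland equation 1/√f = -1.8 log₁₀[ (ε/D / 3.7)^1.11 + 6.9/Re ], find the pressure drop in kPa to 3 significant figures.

Hydraulic diameter D_h = 4A/P = D_o - D_i = 0.24 - 0.183 = 0.057 m.
Re = ρVD_h/μ = 0.654·9.1·0.057/1.06e-05 = 3.2e+04.
ε/D_h = 0.00015/0.057 = 0.00263; Haaland gives 1/√f = -1.8 log₁₀[0.00032+0.000216] = 5.887, so f = 0.02885.
ΔP = f(L/D_h)(ρV²/2) = 0.02885·4.93/0.057·27.08 = 67.57 Pa.
ΔP = 0.0676 kPa.

ΔP ≈ 0.0676 kPa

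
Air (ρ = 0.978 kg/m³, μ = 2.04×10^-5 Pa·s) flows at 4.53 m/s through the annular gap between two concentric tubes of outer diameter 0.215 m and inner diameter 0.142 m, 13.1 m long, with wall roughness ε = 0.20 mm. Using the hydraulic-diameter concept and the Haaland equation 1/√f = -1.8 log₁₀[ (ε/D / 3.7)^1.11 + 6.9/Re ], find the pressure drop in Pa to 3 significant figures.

ΔP ≈ 57.3 Pa

Hydraulic diameter D_h = 4A/P = D_o - D_i = 0.215 - 0.142 = 0.073 m.
Re = ρVD_h/μ = 0.978·4.53·0.073/2.04e-05 = 1.585e+04.
ε/D_h = 0.0002/0.073 = 0.00274; Haaland gives 1/√f = -1.8 log₁₀[0.000335+0.000435] = 5.604, so f = 0.03184.
ΔP = f(L/D_h)(ρV²/2) = 0.03184·13.1/0.073·10.03 = 57.34 Pa.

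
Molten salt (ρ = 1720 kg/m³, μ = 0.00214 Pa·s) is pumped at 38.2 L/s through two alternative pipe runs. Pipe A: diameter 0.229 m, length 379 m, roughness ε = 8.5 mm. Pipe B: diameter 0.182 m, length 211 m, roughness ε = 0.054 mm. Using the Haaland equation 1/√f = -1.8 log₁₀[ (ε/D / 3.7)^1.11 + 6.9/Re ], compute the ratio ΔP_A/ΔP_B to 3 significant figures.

ΔP_A/ΔP_B ≈ 2.06

Pipe A: V = Q/A = 0.0382/0.04119 = 0.9275 m/s; Re = 1.707e+05; ε/D = 0.0371; Haaland → f = 0.06288; ΔP_A = f(L/D)(ρV²/2) = 7.698e+04 Pa.
Pipe B: V = Q/A = 0.0382/0.02602 = 1.468 m/s; Re = 2.148e+05; ε/D = 0.000297; Haaland → f = 0.01735; ΔP_B = f(L/D)(ρV²/2) = 3.729e+04 Pa.
ΔP_A/ΔP_B = 7.698e+04/3.729e+04 = 2.06.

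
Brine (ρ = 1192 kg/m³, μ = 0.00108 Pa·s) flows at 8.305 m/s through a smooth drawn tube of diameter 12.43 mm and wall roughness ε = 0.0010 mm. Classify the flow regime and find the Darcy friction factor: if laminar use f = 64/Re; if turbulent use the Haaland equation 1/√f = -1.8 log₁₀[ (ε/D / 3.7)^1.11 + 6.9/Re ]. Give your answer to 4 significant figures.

f ≈ 0.01773

Re = ρVD/μ = 1192·8.305·0.01243/0.00108 = 1.139e+05.
Re > 4000 → turbulent. ε/D = 1e-06/0.01243 = 8.05e-05; Haaland: 1/√f = -1.8 log₁₀[6.67e-06 + 6.06e-05] = 7.51, so f = 0.01773.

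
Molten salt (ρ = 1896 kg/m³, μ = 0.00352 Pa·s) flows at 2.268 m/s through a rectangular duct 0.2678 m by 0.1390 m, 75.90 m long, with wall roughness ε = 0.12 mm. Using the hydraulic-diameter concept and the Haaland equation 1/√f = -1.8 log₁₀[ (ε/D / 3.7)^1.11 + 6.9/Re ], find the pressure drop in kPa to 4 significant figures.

Hydraulic diameter D_h = 4A/P = 4·(0.2678·0.139)/(2·(0.2678+0.139)) = 0.1489/0.8136 = 0.183 m.
Re = ρVD_h/μ = 1896·2.268·0.183/0.00352 = 2.236e+05.
ε/D_h = 0.00012/0.183 = 0.000656; Haaland gives 1/√f = -1.8 log₁₀[6.85e-05+3.09e-05] = 7.205, so f = 0.01926.
ΔP = f(L/D_h)(ρV²/2) = 0.01926·75.9/0.183·4876 = 3.896e+04 Pa.
ΔP = 38.96 kPa.

ΔP ≈ 38.96 kPa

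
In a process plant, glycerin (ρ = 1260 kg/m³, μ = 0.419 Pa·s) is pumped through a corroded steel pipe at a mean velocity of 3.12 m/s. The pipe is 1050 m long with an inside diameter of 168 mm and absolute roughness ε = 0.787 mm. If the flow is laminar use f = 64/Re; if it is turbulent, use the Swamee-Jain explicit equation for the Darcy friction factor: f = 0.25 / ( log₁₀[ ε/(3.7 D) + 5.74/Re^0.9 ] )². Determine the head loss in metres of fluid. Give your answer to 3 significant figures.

h_f ≈ 126 m

Reynolds number Re = ρVD/μ = 1260 · 3.12 · 0.168 / 0.419 = 1576.
Re < 2300 → laminar flow, so f = 64/Re = 64/1576 = 0.0406 (the turbulent correlation is not needed).
Darcy-Weisbach: ΔP = f(L/D)(ρV²/2) = 0.0406·(1050/0.168)·(1260·3.12²/2) = 0.0406·6250·6133 = 1.556e+06 Pa.
Head loss h_f = ΔP/(ρg) = 1.556e+06/(1260·9.81) = 126 m.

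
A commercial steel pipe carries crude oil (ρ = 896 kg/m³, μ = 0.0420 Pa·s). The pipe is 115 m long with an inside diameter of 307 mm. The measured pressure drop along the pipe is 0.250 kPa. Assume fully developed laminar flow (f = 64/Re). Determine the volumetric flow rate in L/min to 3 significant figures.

For laminar flow, f = 64/Re with Re = ρVD/μ, so Darcy-Weisbach reduces to ΔP = 32μLV/D². Solving for V: V = ΔP·D²/(32μL) = 250·(0.307)²/(32·0.042·115) = 0.1524 m/s.
Check: Re = ρVD/μ = 896·0.1524·0.307/0.042 = 998.4 < 2300, so the laminar assumption holds.
Q = V·A = 0.1524·(π/4·0.307²) = 0.01128 m³/s = 677 L/min.

Q ≈ 677 L/min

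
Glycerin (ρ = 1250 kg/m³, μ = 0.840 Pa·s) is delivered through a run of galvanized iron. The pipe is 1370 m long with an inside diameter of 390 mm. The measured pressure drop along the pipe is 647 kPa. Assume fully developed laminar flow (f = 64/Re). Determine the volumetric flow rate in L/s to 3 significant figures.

Q ≈ 319 L/s

For laminar flow, f = 64/Re with Re = ρVD/μ, so Darcy-Weisbach reduces to ΔP = 32μLV/D². Solving for V: V = ΔP·D²/(32μL) = 6.47e+05·(0.39)²/(32·0.84·1370) = 2.672 m/s.
Check: Re = ρVD/μ = 1250·2.672·0.39/0.84 = 1551 < 2300, so the laminar assumption holds.
Q = V·A = 2.672·(π/4·0.39²) = 0.3192 m³/s = 319 L/s.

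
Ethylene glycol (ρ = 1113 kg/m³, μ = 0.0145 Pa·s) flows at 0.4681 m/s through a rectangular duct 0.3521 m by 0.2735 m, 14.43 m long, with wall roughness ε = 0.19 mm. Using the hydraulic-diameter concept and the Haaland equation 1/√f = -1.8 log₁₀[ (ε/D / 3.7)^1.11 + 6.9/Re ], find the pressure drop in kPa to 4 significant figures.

Hydraulic diameter D_h = 4A/P = 4·(0.3521·0.2735)/(2·(0.3521+0.2735)) = 0.3852/1.251 = 0.3079 m.
Re = ρVD_h/μ = 1113·0.4681·0.3079/0.0145 = 1.106e+04.
ε/D_h = 0.00019/0.3079 = 0.000617; Haaland gives 1/√f = -1.8 log₁₀[6.41e-05+0.000624] = 5.693, so f = 0.03086.
ΔP = f(L/D_h)(ρV²/2) = 0.03086·14.43/0.3079·121.9 = 176.4 Pa.
ΔP = 0.1764 kPa.

ΔP ≈ 0.1764 kPa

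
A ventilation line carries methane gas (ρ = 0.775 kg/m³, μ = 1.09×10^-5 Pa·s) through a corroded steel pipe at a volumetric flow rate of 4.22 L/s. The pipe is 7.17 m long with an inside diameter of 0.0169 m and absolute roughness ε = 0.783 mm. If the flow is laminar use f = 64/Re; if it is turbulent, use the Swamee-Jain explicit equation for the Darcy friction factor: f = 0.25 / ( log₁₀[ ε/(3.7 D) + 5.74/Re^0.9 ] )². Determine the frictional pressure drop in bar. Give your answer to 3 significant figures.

Q = 4.22 L/s = 4.22/1000 = 0.00422 m³/s.
Cross-sectional area A = πD²/4 = π(0.0169)²/4 = 0.0002243 m²; mean velocity V = Q/A = 0.00422/0.0002243 = 18.81 m/s.
Reynolds number Re = ρVD/μ = 0.775 · 18.81 · 0.0169 / 1.09e-05 = 2.261e+04.
Re > 4000 → turbulent. Relative roughness ε/D = 0.000783/0.0169 = 0.0463. Swamee-Jain: f = 0.25/(log₁₀[0.0463/3.7 + 5.74/2.261e+04^0.9])² = 0.25/(log₁₀[0.0125 + 0.000692])² = 0.25/(-1.879)² = 0.07081.
Darcy-Weisbach: ΔP = f(L/D)(ρV²/2) = 0.07081·(7.17/0.0169)·(0.775·18.81²/2) = 0.07081·424.3·137.1 = 4120 Pa.
ΔP = 4120 Pa = 0.0412 bar.

ΔP ≈ 0.0412 bar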